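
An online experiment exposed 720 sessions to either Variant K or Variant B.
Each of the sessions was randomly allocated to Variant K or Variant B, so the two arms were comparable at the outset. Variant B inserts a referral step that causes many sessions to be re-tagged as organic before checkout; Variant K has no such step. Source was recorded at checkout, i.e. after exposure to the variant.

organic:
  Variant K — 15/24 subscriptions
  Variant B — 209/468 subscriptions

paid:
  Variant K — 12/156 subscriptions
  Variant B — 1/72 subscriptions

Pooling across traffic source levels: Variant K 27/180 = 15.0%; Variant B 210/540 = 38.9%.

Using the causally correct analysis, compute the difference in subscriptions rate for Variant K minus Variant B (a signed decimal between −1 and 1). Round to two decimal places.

Variant K is higher inside every traffic source stratum but Variant B is higher in aggregate. Whether to stratify depends on how traffic source relates to the variant.
Traffic source is recorded after the variant and is itself shifted by it — it sits on the causal path from variant to outcome. Conditioning on a mediator would strip out part of the effect we want; the pooled comparison gives the total causal effect.
The causal difference is the pooled difference: 0.150 − 0.389 = -0.239.

-0.24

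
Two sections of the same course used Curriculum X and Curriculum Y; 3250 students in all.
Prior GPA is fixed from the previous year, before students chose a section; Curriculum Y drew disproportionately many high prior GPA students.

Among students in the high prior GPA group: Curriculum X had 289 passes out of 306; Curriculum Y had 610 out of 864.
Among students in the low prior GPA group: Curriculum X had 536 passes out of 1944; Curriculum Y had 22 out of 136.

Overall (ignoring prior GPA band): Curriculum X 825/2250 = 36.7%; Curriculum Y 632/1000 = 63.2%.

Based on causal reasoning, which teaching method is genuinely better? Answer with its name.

The stratified and pooled comparisons disagree (Curriculum X wins within each prior GPA band; Curriculum Y wins overall), so the answer turns on the causal role of prior GPA band.
Prior GPA band differs across teaching methods for reasons unrelated to any effect of the teaching method itself, and it separately predicts the outcome — a classic confounder. We must compare within prior GPA band levels.
Within each level — high prior GPA: 94.4% vs 70.6%; low prior GPA: 27.6% vs 16.2% — Curriculum X is higher every time.

Curriculum X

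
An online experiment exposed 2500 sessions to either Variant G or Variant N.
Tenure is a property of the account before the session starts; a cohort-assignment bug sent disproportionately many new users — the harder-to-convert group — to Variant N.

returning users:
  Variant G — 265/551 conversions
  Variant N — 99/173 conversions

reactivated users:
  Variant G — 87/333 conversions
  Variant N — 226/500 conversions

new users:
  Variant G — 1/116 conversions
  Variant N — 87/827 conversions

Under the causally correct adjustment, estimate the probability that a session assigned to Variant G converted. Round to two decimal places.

0.23

Within every user tenure level Variant N has the higher rate, yet pooled Variant G does — Simpson's reversal.
The imbalance in user tenure arose from how sessions were allocated, not from anything the variant did; and user tenure independently affects the outcome. The pooled gap is confounded — condition on user tenure.
Standardising Variant G to the population user tenure mix: 0.290·265/551 + 0.333·87/333 + 0.377·1/116 = 0.230.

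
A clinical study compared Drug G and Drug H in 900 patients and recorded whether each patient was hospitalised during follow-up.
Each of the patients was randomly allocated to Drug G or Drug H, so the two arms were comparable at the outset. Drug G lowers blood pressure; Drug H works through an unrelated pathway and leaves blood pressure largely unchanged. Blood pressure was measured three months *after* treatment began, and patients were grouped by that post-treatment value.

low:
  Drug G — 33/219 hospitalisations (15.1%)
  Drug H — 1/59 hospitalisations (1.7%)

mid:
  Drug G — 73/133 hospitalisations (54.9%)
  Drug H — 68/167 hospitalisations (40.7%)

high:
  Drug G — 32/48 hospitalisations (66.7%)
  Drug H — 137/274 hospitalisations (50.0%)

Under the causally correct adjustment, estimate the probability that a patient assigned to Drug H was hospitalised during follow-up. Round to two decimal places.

Within every blood pressure level Drug H has the lower rate, yet pooled Drug G does — Simpson's reversal.
Stratifying would compare drugs among patients the drugs themselves sorted into blood pressure groups — a form of selection on an intermediate. The unconditioned pooled rates give the total causal effect.
So P(outcome | do(Drug H)) is just the pooled rate for Drug H: 206/500 = 0.412.

0.41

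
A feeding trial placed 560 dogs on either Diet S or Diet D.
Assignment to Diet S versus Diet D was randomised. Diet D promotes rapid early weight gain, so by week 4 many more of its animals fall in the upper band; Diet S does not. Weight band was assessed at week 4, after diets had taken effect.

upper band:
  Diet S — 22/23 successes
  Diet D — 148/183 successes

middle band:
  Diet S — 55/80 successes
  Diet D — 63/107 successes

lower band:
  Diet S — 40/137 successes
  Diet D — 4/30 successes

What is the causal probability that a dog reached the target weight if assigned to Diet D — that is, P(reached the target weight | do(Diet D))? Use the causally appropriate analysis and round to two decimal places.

0.67

Diet S is higher inside every week-4 weight band stratum but Diet D is higher in aggregate. Whether to stratify depends on how week-4 weight band relates to the diet.
Stratifying would compare diets among dogs the diets themselves sorted into week-4 weight band groups — a form of selection on an intermediate. The unconditioned pooled rates give the total causal effect.
So P(outcome | do(Diet D)) is just the pooled rate for Diet D: 215/320 = 0.672.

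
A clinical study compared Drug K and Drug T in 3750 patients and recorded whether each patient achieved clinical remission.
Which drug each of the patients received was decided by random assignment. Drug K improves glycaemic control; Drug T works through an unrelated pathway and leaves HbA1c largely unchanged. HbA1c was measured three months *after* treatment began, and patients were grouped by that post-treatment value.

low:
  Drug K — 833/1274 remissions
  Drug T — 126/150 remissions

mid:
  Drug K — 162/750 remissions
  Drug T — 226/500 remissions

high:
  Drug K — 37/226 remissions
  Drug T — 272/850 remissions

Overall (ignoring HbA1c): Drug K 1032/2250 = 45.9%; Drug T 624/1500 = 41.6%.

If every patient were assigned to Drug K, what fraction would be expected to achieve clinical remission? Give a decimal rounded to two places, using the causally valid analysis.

Drug T is higher inside every HbA1c stratum but Drug K is higher in aggregate. Whether to stratify depends on how HbA1c relates to the drug.
Because the drug influences HbA1c, HbA1c is a post-treatment mediator, not a confounder. Stratifying on it would bias the estimate; the causal effect is the crude pooled difference.
So P(outcome | do(Drug K)) is just the pooled rate for Drug K: 1032/2250 = 0.459.

0.46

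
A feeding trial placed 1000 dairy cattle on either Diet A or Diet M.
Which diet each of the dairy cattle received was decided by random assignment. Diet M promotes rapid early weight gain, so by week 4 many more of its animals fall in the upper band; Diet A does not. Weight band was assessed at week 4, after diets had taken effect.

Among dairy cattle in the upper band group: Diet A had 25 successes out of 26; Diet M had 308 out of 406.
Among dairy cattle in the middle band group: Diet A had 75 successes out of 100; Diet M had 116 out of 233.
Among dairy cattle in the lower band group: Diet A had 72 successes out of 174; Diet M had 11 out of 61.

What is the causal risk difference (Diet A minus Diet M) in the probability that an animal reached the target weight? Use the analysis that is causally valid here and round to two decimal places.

-0.05

The week-4 weight band-specific comparison favours Diet A throughout, but the pooled figures favour Diet M. The question is whether to condition on week-4 weight band.
Stratifying would compare diets among dairy cattle the diets themselves sorted into week-4 weight band groups — a form of selection on an intermediate. The unconditioned pooled rates give the total causal effect.
The causal difference is the pooled difference: 0.573 − 0.621 = -0.048.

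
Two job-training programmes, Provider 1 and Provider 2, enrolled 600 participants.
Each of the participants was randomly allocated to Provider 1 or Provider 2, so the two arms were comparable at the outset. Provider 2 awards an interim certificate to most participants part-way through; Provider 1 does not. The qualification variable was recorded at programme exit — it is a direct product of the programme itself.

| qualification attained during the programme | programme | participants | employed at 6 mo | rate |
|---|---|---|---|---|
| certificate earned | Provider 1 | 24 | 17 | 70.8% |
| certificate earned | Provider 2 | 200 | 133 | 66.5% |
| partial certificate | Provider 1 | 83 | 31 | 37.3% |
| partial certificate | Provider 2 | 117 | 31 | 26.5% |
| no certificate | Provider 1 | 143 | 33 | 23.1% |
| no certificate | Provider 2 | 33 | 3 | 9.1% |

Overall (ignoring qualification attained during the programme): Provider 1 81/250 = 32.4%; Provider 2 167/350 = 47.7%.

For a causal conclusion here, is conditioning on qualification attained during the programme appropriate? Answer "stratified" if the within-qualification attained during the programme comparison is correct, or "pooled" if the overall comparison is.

pooled

The stratified and pooled comparisons disagree (Provider 1 wins within each qualification attained during the programme; Provider 2 wins overall), so the answer turns on the causal role of qualification attained during the programme.
Qualification attained during the programme is recorded after the programme and is itself shifted by it — it sits on the causal path from programme to outcome. Conditioning on a mediator would strip out part of the effect we want; the pooled comparison gives the total causal effect.
Pooled: Provider 1 32.4% vs Provider 2 47.7%; Provider 2 is higher overall.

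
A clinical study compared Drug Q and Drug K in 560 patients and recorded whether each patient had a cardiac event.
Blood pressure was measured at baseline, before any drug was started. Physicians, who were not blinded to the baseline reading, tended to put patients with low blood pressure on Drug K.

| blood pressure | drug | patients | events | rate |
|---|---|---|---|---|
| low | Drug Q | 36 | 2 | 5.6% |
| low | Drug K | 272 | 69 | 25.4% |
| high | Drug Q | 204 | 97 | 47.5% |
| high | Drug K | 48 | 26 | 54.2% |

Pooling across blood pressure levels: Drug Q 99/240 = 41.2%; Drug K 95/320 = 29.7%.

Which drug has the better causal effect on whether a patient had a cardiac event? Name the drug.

Blood pressure satisfies the back-door criterion: it is not a descendant of the drug, and it blocks the spurious path from drug to outcome. Adjusting for it (i.e., using the within-blood pressure rates) gives the causal effect.
Within each level — low: 5.6% vs 25.4%; high: 47.5% vs 54.2% — Drug Q is lower every time.

Drug Q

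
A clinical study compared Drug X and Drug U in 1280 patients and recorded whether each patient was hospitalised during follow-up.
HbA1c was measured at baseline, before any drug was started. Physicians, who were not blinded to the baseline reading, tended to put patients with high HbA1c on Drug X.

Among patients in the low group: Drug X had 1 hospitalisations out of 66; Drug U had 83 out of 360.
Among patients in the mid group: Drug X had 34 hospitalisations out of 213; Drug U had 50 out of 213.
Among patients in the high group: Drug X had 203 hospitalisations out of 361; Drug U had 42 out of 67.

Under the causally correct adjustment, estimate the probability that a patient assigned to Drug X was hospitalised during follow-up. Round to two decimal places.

Here HbA1c is a common cause — it drives both which drug a case falls under and the outcome. The crude comparison mixes populations; the stratum-specific rates are the causally relevant ones.
Standardising Drug X to the population HbA1c mix: 0.333·1/66 + 0.333·34/213 + 0.334·203/361 = 0.246.

0.25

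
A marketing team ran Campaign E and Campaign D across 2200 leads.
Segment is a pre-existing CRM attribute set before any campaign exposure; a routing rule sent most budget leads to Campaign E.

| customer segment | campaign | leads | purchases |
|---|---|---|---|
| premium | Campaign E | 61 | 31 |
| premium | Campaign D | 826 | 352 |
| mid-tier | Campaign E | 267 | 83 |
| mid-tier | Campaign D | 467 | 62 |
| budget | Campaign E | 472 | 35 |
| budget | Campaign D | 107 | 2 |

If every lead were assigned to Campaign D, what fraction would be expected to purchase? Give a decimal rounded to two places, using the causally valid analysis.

Within every customer segment level Campaign E has the higher rate, yet pooled Campaign D does — Simpson's reversal.
Here customer segment is a common cause — it drives both which campaign a case falls under and the outcome. The crude comparison mixes populations; the stratum-specific rates are the causally relevant ones.
Standardising Campaign D to the population customer segment mix: 0.403·352/826 + 0.334·62/467 + 0.263·2/107 = 0.221.

0.22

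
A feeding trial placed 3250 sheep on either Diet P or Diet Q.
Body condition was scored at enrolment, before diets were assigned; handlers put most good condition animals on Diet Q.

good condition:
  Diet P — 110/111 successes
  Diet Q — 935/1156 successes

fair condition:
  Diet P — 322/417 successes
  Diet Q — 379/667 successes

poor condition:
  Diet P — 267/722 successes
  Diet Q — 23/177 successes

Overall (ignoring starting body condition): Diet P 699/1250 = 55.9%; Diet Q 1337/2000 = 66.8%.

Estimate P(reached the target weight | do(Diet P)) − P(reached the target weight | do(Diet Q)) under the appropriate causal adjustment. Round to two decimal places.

The imbalance in starting body condition arose from how sheep were allocated, not from anything the diet did; and starting body condition independently affects the outcome. The pooled gap is confounded — condition on starting body condition.
Adjusting over the population distribution of starting body condition: 0.390·(0.991−0.809) + 0.334·(0.772−0.568) + 0.277·(0.370−0.130) = +0.205.

+0.21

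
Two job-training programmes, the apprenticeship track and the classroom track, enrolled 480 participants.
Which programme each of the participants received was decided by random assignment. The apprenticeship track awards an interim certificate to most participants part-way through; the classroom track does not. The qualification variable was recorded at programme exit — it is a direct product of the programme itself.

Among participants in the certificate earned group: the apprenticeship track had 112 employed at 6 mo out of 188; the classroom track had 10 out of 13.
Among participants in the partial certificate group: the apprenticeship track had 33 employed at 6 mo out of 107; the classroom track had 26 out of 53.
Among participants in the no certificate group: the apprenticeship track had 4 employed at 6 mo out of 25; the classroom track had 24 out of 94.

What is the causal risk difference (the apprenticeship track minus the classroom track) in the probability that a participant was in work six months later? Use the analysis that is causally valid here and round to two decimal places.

The distribution of qualification attained during the programme is itself part of what the programme does — it is an intermediate outcome. Holding it fixed would remove that part of the effect; the total effect is the pooled difference.
The causal difference is the pooled difference: 0.466 − 0.375 = +0.091.

+0.09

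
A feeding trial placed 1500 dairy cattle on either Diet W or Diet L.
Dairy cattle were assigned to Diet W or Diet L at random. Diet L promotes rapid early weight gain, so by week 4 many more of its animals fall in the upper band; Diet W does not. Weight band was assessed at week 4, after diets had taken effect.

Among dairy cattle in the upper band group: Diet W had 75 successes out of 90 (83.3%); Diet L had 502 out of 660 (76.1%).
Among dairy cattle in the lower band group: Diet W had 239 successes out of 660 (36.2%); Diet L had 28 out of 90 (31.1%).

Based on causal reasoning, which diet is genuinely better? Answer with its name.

Diet L

Diet W is higher inside every week-4 weight band stratum but Diet L is higher in aggregate. Whether to stratify depends on how week-4 weight band relates to the diet.
Stratifying would compare diets among dairy cattle the diets themselves sorted into week-4 weight band groups — a form of selection on an intermediate. The unconditioned pooled rates give the total causal effect.
Pooled: Diet W 41.9% vs Diet L 70.7%; Diet L is higher overall.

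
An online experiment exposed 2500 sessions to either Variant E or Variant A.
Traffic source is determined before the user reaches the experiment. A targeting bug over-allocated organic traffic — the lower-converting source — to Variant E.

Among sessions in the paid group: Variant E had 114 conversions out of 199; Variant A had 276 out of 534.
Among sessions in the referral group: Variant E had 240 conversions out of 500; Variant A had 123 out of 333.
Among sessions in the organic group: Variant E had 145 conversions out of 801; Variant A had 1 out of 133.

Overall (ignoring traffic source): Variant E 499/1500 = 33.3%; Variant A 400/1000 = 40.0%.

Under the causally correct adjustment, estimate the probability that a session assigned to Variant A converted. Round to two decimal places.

0.28

Nothing the variant does changes traffic source; the imbalance is an allocation artefact. With traffic source also predicting the outcome, the pooled figure is confounded, and the within-stratum comparison is the causal one.
Standardising Variant A to the population traffic source mix: 0.293·276/534 + 0.333·123/333 + 0.374·1/133 = 0.277.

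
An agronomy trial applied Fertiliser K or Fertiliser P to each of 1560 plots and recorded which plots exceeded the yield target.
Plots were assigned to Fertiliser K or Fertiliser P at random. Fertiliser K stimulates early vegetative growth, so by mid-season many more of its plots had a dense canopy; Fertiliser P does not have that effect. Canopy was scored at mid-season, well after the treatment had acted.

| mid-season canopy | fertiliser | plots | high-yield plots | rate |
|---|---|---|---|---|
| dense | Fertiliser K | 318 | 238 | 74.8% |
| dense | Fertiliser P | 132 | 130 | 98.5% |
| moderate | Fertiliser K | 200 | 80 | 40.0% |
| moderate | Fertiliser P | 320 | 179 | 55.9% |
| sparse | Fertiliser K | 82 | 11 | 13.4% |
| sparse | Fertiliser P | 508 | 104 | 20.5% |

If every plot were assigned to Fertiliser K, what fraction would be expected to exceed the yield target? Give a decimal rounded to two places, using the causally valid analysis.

0.55

Mid-season canopy here is a post-treatment variable shaped by the fertiliser; conditioning on it would introduce bias rather than remove it. The overall comparison is the causal one.
So P(outcome | do(Fertiliser K)) is just the pooled rate for Fertiliser K: 329/600 = 0.548.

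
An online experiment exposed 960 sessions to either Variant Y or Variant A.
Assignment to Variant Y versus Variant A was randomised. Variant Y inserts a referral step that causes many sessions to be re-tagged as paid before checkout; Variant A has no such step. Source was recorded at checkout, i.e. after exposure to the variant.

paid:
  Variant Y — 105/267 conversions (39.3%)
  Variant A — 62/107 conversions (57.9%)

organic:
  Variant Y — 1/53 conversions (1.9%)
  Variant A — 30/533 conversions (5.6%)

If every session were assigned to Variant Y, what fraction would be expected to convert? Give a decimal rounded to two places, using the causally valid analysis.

The stratified and pooled comparisons disagree (Variant A wins within each traffic source; Variant Y wins overall), so the answer turns on the causal role of traffic source.
Traffic source is downstream of the variant. One should not condition on a consequence of treatment, so the overall rates are the right comparison.
So P(outcome | do(Variant Y)) is just the pooled rate for Variant Y: 106/320 = 0.331.

0.33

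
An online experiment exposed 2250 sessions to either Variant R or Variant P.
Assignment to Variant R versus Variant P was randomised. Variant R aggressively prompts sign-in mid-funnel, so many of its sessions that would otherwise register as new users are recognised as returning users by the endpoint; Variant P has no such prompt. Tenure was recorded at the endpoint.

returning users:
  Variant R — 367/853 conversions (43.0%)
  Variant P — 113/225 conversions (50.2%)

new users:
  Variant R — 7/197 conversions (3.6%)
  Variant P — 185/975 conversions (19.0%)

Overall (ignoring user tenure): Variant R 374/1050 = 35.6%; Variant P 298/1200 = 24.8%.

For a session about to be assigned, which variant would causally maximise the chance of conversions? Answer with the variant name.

User tenure is downstream of the variant. One should not condition on a consequence of treatment, so the overall rates are the right comparison.
Pooled: Variant R 35.6% vs Variant P 24.8%; Variant R is higher overall.

Variant R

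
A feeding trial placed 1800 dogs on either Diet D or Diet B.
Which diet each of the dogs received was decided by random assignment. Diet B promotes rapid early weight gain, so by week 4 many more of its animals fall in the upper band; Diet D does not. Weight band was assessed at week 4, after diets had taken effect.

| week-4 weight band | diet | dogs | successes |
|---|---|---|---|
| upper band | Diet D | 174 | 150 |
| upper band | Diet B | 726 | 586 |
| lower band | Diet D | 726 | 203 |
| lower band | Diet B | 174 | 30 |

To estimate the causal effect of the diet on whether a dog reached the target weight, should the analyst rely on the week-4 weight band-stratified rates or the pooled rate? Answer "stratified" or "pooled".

pooled

Week-4 weight band is downstream of the diet. One should not condition on a consequence of treatment, so the overall rates are the right comparison.
Pooled: Diet D 39.2% vs Diet B 68.4%; Diet B is higher overall.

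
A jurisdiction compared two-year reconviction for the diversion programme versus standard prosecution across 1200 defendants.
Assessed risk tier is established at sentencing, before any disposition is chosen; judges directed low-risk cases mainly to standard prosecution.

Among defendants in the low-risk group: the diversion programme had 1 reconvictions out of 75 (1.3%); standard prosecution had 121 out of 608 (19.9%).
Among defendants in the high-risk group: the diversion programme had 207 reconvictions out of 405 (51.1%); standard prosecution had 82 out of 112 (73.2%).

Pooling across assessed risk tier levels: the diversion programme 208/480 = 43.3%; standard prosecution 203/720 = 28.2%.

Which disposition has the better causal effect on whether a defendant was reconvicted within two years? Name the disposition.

The stratified and pooled comparisons disagree (the diversion programme wins within each assessed risk tier; standard prosecution wins overall), so the answer turns on the causal role of assessed risk tier.
Assessed risk tier is set before the disposition has any effect — it is not caused by the disposition — and it independently drives the outcome. That makes it a confounder, so the causal comparison is within assessed risk tier levels.
Within each level — low-risk: 1.3% vs 19.9%; high-risk: 51.1% vs 73.2% — the diversion programme is lower every time.

the diversion programme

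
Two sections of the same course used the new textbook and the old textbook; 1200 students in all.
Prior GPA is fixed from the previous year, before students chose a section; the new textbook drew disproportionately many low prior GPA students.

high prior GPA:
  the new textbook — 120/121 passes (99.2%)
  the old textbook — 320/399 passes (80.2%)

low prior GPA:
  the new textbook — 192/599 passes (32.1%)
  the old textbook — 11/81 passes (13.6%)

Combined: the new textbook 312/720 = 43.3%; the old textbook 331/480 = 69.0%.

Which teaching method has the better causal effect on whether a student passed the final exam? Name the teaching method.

the new textbook

Prior GPA band satisfies the back-door criterion: it is not a descendant of the teaching method, and it blocks the spurious path from teaching method to outcome. Adjusting for it (i.e., using the within-prior GPA band rates) gives the causal effect.
Within each level — high prior GPA: 99.2% vs 80.2%; low prior GPA: 32.1% vs 13.6% — the new textbook is higher every time.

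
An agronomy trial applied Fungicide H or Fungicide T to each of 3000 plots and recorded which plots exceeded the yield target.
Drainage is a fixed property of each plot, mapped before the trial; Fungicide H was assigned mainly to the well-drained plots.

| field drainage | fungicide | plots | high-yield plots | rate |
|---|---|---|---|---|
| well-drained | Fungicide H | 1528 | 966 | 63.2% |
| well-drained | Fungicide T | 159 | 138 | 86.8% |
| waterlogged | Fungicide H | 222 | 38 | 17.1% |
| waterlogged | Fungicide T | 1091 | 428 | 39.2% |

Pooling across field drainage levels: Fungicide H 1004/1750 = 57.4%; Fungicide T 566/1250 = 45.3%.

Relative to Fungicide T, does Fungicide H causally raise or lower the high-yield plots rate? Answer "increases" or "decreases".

decreases

Within every field drainage level Fungicide T has the higher rate, yet pooled Fungicide H does — Simpson's reversal.
Field drainage satisfies the back-door criterion: it is not a descendant of the fungicide, and it blocks the spurious path from fungicide to outcome. Adjusting for it (i.e., using the within-field drainage rates) gives the causal effect.
Within each level — well-drained: 63.2% vs 86.8%; waterlogged: 17.1% vs 39.2% — Fungicide T is higher every time.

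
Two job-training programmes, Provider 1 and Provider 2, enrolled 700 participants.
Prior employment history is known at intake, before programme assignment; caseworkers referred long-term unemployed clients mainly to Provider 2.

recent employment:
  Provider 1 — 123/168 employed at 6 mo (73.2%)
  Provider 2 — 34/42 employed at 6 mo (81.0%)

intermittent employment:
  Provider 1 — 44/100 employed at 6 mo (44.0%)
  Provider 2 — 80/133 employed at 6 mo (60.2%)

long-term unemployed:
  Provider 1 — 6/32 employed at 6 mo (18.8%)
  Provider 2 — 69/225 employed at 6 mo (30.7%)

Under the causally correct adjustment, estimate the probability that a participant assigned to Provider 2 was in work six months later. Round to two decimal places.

Within every prior employment history level Provider 2 has the higher rate, yet pooled Provider 1 does — Simpson's reversal.
Nothing the programme does changes prior employment history; the imbalance is an allocation artefact. With prior employment history also predicting the outcome, the pooled figure is confounded, and the within-stratum comparison is the causal one.
Standardising Provider 2 to the population prior employment history mix: 0.300·34/42 + 0.333·80/133 + 0.367·69/225 = 0.556.

0.56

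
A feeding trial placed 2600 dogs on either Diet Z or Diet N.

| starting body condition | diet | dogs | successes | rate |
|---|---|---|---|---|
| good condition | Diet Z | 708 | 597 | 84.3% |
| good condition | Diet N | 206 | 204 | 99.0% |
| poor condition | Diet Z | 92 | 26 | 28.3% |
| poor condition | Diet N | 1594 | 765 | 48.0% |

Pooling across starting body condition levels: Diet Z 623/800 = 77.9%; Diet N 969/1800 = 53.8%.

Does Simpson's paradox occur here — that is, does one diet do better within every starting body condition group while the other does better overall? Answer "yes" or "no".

Within each starting body condition level (good condition 84.3% vs 99.0%; poor condition 28.3% vs 48.0%), Diet N has the higher rate every time. Pooled: 77.9% vs 53.8% — Diet Z has the higher rate overall. The two comparisons disagree.

yes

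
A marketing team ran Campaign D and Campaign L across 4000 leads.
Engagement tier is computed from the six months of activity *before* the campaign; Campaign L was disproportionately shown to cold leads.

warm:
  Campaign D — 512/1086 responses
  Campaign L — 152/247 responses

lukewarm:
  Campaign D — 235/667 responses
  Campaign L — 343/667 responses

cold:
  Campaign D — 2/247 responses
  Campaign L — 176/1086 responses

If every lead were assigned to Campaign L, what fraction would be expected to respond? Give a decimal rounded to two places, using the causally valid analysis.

Nothing the campaign does changes engagement tier; the imbalance is an allocation artefact. With engagement tier also predicting the outcome, the pooled figure is confounded, and the within-stratum comparison is the causal one.
Standardising Campaign L to the population engagement tier mix: 0.333·152/247 + 0.334·343/667 + 0.333·176/1086 = 0.431.

0.43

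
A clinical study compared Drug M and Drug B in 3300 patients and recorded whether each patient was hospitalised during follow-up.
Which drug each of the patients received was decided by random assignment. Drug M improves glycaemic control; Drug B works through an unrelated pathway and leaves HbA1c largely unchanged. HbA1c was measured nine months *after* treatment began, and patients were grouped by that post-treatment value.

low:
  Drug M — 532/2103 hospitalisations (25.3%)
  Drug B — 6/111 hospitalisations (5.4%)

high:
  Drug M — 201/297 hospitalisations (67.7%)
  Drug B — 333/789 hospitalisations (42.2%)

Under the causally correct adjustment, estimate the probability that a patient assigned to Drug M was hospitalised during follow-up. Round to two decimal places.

HbA1c here is a post-treatment variable shaped by the drug; conditioning on it would introduce bias rather than remove it. The overall comparison is the causal one.
So P(outcome | do(Drug M)) is just the pooled rate for Drug M: 733/2400 = 0.305.

0.31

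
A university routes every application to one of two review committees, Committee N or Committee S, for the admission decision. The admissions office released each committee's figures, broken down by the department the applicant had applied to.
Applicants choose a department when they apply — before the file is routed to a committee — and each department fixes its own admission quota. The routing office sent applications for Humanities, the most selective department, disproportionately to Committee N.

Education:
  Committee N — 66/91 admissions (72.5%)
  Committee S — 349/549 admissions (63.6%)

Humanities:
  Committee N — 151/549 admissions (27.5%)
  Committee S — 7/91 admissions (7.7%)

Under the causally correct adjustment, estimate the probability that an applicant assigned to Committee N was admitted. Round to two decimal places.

0.50

Department is set before the review committee has any effect — it is not caused by the review committee — and it independently drives the outcome. That makes it a confounder, so the causal comparison is within department levels.
Standardising Committee N to the population department mix: 0.500·66/91 + 0.500·151/549 = 0.500.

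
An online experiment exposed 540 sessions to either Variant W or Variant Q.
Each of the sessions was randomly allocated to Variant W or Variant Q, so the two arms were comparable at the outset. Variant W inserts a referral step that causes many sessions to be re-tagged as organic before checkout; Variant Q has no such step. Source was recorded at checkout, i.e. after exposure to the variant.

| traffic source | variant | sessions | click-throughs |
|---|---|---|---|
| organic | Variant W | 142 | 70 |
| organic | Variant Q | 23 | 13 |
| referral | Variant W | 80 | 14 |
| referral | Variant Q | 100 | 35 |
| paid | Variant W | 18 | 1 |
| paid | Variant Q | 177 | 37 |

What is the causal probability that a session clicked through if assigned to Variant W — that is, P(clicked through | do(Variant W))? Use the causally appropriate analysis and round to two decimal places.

Variant Q is higher inside every traffic source stratum but Variant W is higher in aggregate. Whether to stratify depends on how traffic source relates to the variant.
Traffic source is recorded after the variant and is itself shifted by it — it sits on the causal path from variant to outcome. Conditioning on a mediator would strip out part of the effect we want; the pooled comparison gives the total causal effect.
So P(outcome | do(Variant W)) is just the pooled rate for Variant W: 85/240 = 0.354.

0.35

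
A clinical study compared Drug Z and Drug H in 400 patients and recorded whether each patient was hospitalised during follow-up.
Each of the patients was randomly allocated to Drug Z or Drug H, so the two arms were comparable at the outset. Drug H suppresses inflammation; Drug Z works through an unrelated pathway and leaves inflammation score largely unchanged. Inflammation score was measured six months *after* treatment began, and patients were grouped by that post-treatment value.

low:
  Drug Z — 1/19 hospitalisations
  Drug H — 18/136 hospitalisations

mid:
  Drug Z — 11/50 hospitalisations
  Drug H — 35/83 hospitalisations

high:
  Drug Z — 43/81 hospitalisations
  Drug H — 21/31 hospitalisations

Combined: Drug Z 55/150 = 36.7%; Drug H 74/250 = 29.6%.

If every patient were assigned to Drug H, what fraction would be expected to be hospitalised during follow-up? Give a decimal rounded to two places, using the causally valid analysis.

Inflammation score here is a post-treatment variable shaped by the drug; conditioning on it would introduce bias rather than remove it. The overall comparison is the causal one.
So P(outcome | do(Drug H)) is just the pooled rate for Drug H: 74/250 = 0.296.

0.30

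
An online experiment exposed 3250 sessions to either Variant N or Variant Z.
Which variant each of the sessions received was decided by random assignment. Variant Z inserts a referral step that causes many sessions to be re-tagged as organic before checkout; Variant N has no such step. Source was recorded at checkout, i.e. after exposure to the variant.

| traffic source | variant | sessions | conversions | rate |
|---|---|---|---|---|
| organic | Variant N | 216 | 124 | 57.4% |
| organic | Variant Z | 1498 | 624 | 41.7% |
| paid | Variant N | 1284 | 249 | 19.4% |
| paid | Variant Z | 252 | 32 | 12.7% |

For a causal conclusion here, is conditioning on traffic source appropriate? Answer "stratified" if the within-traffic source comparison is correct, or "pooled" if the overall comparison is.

The traffic source-specific comparison favours Variant N throughout, but the pooled figures favour Variant Z. The question is whether to condition on traffic source.
The distribution of traffic source is itself part of what the variant does — it is an intermediate outcome. Holding it fixed would remove that part of the effect; the total effect is the pooled difference.
Pooled: Variant N 24.9% vs Variant Z 37.5%; Variant Z is higher overall.

pooled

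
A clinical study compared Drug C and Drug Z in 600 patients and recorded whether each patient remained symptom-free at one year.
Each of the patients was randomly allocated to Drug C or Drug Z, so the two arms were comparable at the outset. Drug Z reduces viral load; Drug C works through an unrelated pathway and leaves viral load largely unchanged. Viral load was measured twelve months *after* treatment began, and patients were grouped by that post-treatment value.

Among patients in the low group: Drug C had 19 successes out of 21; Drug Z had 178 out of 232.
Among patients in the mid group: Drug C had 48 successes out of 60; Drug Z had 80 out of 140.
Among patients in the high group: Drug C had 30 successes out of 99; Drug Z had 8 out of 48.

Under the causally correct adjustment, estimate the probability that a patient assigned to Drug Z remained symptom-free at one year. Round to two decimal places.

The stratified and pooled comparisons disagree (Drug C wins within each viral load; Drug Z wins overall), so the answer turns on the causal role of viral load.
Viral load is downstream of the drug. One should not condition on a consequence of treatment, so the overall rates are the right comparison.
So P(outcome | do(Drug Z)) is just the pooled rate for Drug Z: 266/420 = 0.633.

0.63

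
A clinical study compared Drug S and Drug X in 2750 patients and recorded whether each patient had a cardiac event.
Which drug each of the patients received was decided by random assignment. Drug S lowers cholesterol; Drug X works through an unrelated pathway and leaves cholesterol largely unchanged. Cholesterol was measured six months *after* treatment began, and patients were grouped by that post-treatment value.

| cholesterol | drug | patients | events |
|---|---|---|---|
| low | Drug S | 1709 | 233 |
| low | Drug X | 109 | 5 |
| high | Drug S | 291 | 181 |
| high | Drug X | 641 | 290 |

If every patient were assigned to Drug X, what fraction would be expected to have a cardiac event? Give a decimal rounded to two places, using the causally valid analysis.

0.39

The distribution of cholesterol is itself part of what the drug does — it is an intermediate outcome. Holding it fixed would remove that part of the effect; the total effect is the pooled difference.
So P(outcome | do(Drug X)) is just the pooled rate for Drug X: 295/750 = 0.393.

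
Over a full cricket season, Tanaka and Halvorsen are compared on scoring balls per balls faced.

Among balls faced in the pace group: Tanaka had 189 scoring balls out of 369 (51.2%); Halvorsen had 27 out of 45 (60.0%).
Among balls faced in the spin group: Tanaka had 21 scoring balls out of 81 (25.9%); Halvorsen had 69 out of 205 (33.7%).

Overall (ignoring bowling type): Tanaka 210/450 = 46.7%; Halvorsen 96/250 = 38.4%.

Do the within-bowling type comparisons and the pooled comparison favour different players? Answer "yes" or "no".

Within each bowling type level (pace 51.2% vs 60.0%; spin 25.9% vs 33.7%), Halvorsen has the higher rate every time. Pooled: 46.7% vs 38.4% — Tanaka has the higher rate overall. The two comparisons disagree.

yes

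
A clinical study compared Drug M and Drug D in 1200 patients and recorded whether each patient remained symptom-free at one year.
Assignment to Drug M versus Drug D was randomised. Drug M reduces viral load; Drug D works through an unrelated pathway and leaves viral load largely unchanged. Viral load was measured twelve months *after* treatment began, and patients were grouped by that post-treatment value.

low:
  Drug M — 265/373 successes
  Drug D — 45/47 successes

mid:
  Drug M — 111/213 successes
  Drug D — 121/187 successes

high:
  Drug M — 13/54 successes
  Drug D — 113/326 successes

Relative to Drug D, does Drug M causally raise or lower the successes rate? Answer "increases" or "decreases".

The stratified and pooled comparisons disagree (Drug D wins within each viral load; Drug M wins overall), so the answer turns on the causal role of viral load.
The distribution of viral load is itself part of what the drug does — it is an intermediate outcome. Holding it fixed would remove that part of the effect; the total effect is the pooled difference.
Pooled: Drug M 60.8% vs Drug D 49.8%; Drug M is higher overall.

increases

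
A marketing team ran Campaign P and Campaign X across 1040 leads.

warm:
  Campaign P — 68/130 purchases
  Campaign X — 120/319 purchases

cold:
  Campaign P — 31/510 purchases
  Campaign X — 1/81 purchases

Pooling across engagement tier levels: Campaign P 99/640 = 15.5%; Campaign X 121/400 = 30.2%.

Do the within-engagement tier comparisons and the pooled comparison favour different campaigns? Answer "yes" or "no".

yes

Within each engagement tier level (warm 52.3% vs 37.6%; cold 6.1% vs 1.2%), Campaign P has the higher rate every time. Pooled: 15.5% vs 30.2% — Campaign X has the higher rate overall. The two comparisons disagree.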